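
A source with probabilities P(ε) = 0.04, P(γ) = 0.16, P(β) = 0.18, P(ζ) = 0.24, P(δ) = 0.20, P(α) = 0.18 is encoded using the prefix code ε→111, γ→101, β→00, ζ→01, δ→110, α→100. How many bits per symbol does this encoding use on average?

L̄ = Σ pᵢ·ℓᵢ = 0.04·3 + 0.16·3 + 0.18·2 + 0.24·2 + 0.20·3 + 0.18·3 = 2.58 bits/symbol.

2.58 bits/symbol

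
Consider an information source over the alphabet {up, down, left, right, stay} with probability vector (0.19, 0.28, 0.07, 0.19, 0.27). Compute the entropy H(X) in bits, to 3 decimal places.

H = −Σ pᵢ log₂ pᵢ.
−0.19·log₂(0.19) = 0.4552
−0.28·log₂(0.28) = 0.5142
−0.07·log₂(0.07) = 0.2686
−0.19·log₂(0.19) = 0.4552
−0.27·log₂(0.27) = 0.5100
Sum ≈ 2.2032 → 2.203 bits.

2.203 bits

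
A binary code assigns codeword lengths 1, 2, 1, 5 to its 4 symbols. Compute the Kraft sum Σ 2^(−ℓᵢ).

1.28125

With common denominator 2^5 = 32: Σ 2^(−ℓᵢ) = 16/32 + 8/32 + 16/32 + 1/32 = 41/32 = 1.28125.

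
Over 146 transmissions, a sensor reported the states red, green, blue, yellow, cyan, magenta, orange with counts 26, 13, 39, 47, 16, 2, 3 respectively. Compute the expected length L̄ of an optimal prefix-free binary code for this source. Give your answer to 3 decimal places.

Probabilities are the counts divided by 146.
Repeatedly combine the two least-probable nodes; the expected code length is the sum of the merged weights.
merge 1/73 + 3/146 → 5/146
merge 5/146 + 13/146 → 9/73
merge 8/73 + 9/73 → 17/73
merge 13/73 + 17/73 → 30/73
merge 39/146 + 47/146 → 43/73
merge 30/73 + 43/73 → 1
L = 5/146 + 9/73 + 17/73 + 30/73 + 43/73 + 1 = 349/146 ≈ 2.390 bits/symbol.

2.390 bits/symbol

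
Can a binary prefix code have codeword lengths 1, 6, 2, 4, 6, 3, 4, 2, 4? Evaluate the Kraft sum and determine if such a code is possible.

1.34375; no

With common denominator 2^6 = 64: Σ 2^(−ℓᵢ) = 32/64 + 1/64 + 16/64 + 4/64 + 1/64 + 8/64 + 4/64 + 16/64 + 4/64 = 86/64 = 1.34375.
Kraft's inequality requires Σ ≤ 1; here Σ = 1.34375 > 1, so no such prefix code exists.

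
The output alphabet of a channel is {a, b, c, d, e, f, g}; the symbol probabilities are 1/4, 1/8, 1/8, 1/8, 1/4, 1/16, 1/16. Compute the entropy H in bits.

Each probability is a power of 1/2, so log₂(1/p) is an integer.
H = Σ p·log₂(1/p) = 1/4·2 + 1/8·3 + 1/8·3 + 1/8·3 + 1/4·2 + 1/16·4 + 1/16·4 = 2.625 bits.

2.625 bits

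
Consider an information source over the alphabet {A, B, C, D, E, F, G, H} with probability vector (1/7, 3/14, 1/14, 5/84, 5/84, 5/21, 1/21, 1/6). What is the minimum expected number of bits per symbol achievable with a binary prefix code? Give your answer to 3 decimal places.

Repeatedly combine the two least-probable nodes; the expected code length is the sum of the merged weights.
merge 1/21 + 5/84 → 3/28
merge 5/84 + 1/14 → 11/84
merge 3/28 + 11/84 → 5/21
merge 1/7 + 1/6 → 13/42
merge 3/14 + 5/21 → 19/42
merge 5/21 + 13/42 → 23/42
merge 19/42 + 23/42 → 1
L = 3/28 + 11/84 + 5/21 + 13/42 + 19/42 + 23/42 + 1 = 39/14 ≈ 2.786 bits/symbol.

2.786 bits/symbol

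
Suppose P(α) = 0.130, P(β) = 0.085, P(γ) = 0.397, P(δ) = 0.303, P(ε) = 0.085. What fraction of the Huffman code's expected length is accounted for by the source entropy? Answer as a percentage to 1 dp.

98.3%

Entropy H = −Σ p log₂ p ≈ 2.0383 bits.
Huffman merges: 17/200+17/200→17/100; 13/100+17/100→3/10; 3/10+303/1000→603/1000; 397/1000+603/1000→1. L = 2073/1000 ≈ 2.0730.
Efficiency = H/L = 2.0383/2.0730 = 98.3%.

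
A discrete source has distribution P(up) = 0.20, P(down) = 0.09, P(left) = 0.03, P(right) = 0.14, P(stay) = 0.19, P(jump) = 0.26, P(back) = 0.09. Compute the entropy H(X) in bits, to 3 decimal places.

H = −Σ pᵢ log₂ pᵢ.
−0.20·log₂(0.20) = 0.4644
−0.09·log₂(0.09) = 0.3127
−0.03·log₂(0.03) = 0.1518
−0.14·log₂(0.14) = 0.3971
−0.19·log₂(0.19) = 0.4552
−0.26·log₂(0.26) = 0.5053
−0.09·log₂(0.09) = 0.3127
Sum ≈ 2.5991 → 2.599 bits.

2.599 bits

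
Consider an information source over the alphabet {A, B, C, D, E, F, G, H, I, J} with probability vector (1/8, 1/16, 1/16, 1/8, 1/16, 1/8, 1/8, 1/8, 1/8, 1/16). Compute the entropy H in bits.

Each probability is a power of 1/2, so log₂(1/p) is an integer.
H = Σ p·log₂(1/p) = 1/8·3 + 1/16·4 + 1/16·4 + 1/8·3 + 1/16·4 + 1/8·3 + 1/8·3 + 1/8·3 + 1/8·3 + 1/16·4 = 3.25 bits.

3.25 bits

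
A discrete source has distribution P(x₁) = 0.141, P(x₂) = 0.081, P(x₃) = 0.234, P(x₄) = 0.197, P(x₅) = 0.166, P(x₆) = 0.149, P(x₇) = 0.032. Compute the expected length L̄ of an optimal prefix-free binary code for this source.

2.682 bits/symbol

Repeatedly combine the two least-probable nodes; the expected code length is the sum of the merged weights.
merge 4/125 + 81/1000 → 113/1000
merge 113/1000 + 141/1000 → 127/500
merge 149/1000 + 83/500 → 63/200
merge 197/1000 + 117/500 → 431/1000
merge 127/500 + 63/200 → 569/1000
merge 431/1000 + 569/1000 → 1
L = 113/1000 + 127/500 + 63/200 + 431/1000 + 569/1000 + 1 = 1341/500 = 2.682 bits/symbol.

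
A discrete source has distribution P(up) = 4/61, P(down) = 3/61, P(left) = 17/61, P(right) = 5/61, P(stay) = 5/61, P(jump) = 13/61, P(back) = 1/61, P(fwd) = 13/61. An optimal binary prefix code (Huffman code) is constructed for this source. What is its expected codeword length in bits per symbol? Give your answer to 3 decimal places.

Repeatedly combine the two least-probable nodes; the expected code length is the sum of the merged weights.
merge 1/61 + 3/61 → 4/61
merge 4/61 + 4/61 → 8/61
merge 5/61 + 5/61 → 10/61
merge 8/61 + 10/61 → 18/61
merge 13/61 + 13/61 → 26/61
merge 17/61 + 18/61 → 35/61
merge 26/61 + 35/61 → 1
L = 4/61 + 8/61 + 10/61 + 18/61 + 26/61 + 35/61 + 1 = 162/61 ≈ 2.656 bits/symbol.

2.656 bits/symbol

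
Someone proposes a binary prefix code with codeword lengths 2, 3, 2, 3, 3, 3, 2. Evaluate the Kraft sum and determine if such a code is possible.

1.25; no

With common denominator 2^3 = 8: Σ 2^(−ℓᵢ) = 2/8 + 1/8 + 2/8 + 1/8 + 1/8 + 1/8 + 2/8 = 10/8 = 1.25.
Kraft's inequality requires Σ ≤ 1; here Σ = 1.25 > 1, so no such prefix code exists.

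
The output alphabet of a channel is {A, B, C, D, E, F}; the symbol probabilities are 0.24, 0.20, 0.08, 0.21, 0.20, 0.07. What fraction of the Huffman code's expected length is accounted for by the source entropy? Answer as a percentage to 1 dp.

Entropy H = −Σ p log₂ p ≈ 2.4558 bits.
Huffman merges: 7/100+2/25→3/20; 3/20+1/5→7/20; 1/5+21/100→41/100; 6/25+7/20→59/100; 41/100+59/100→1. L = 5/2 ≈ 2.5000.
Efficiency = H/L = 2.4558/2.5000 = 98.2%.

98.2%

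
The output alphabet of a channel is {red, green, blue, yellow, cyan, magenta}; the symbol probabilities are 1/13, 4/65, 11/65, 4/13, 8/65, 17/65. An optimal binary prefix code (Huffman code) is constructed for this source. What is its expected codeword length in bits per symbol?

Repeatedly combine the two least-probable nodes; the expected code length is the sum of the merged weights.
merge 4/65 + 1/13 → 9/65
merge 8/65 + 9/65 → 17/65
merge 11/65 + 17/65 → 28/65
merge 17/65 + 4/13 → 37/65
merge 28/65 + 37/65 → 1
L = 9/65 + 17/65 + 28/65 + 37/65 + 1 = 12/5 = 2.4 bits/symbol.

2.4 bits/symbol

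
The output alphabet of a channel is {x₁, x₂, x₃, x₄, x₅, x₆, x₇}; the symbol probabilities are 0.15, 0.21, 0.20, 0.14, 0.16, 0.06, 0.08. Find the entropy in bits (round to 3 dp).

2.703 bits

H = −Σ pᵢ log₂ pᵢ.
−0.15·log₂(0.15) = 0.4105
−0.21·log₂(0.21) = 0.4728
−0.20·log₂(0.20) = 0.4644
−0.14·log₂(0.14) = 0.3971
−0.16·log₂(0.16) = 0.4230
−0.06·log₂(0.06) = 0.2435
−0.08·log₂(0.08) = 0.2915
Sum ≈ 2.7029 → 2.703 bits.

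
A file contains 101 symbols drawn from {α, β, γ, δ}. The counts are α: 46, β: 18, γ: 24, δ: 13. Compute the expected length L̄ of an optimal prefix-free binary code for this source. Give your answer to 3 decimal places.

Probabilities are the counts divided by 101.
Repeatedly combine the two least-probable nodes; the expected code length is the sum of the merged weights.
merge 13/101 + 18/101 → 31/101
merge 24/101 + 31/101 → 55/101
merge 46/101 + 55/101 → 1
L = 31/101 + 55/101 + 1 = 187/101 ≈ 1.851 bits/symbol.

1.851 bits/symbol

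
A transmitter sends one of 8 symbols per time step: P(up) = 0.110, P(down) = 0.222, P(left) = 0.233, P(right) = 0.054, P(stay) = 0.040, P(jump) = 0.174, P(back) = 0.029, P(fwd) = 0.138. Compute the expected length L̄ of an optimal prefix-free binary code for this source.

Repeatedly combine the two least-probable nodes; the expected code length is the sum of the merged weights.
merge 29/1000 + 1/25 → 69/1000
merge 27/500 + 69/1000 → 123/1000
merge 11/100 + 123/1000 → 233/1000
merge 69/500 + 87/500 → 39/125
merge 111/500 + 233/1000 → 91/200
merge 233/1000 + 39/125 → 109/200
merge 91/200 + 109/200 → 1
L = 69/1000 + 123/1000 + 233/1000 + 39/125 + 91/200 + 109/200 + 1 = 2737/1000 = 2.737 bits/symbol.

2.737 bits/symbol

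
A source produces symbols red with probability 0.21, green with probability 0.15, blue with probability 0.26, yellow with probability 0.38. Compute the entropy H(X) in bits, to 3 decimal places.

1.919 bits

H = −Σ pᵢ log₂ pᵢ.
−0.21·log₂(0.21) = 0.4728
−0.15·log₂(0.15) = 0.4105
−0.26·log₂(0.26) = 0.5053
−0.38·log₂(0.38) = 0.5305
Sum ≈ 1.9191 → 1.919 bits.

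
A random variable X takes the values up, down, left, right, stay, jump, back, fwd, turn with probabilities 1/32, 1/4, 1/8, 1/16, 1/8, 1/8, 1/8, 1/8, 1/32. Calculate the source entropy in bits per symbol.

Each probability is a power of 1/2, so log₂(1/p) is an integer.
H = Σ p·log₂(1/p) = 1/32·5 + 1/4·2 + 1/8·3 + 1/16·4 + 1/8·3 + 1/8·3 + 1/8·3 + 1/8·3 + 1/32·5 = 2.9375 bits.

2.9375 bits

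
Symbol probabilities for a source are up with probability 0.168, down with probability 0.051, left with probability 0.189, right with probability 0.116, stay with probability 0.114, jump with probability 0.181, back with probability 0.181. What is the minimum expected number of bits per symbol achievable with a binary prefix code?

Repeatedly combine the two least-probable nodes; the expected code length is the sum of the merged weights.
merge 51/1000 + 57/500 → 33/200
merge 29/250 + 33/200 → 281/1000
merge 21/125 + 181/1000 → 349/1000
merge 181/1000 + 189/1000 → 37/100
merge 281/1000 + 349/1000 → 63/100
merge 37/100 + 63/100 → 1
L = 33/200 + 281/1000 + 349/1000 + 37/100 + 63/100 + 1 = 559/200 = 2.795 bits/symbol.

2.795 bits/symbol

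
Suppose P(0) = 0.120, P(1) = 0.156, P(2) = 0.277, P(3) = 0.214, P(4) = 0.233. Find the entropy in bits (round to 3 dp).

2.264 bits

H = −Σ pᵢ log₂ pᵢ.
−0.120·log₂(0.120) = 0.3671
−0.156·log₂(0.156) = 0.4181
−0.277·log₂(0.277) = 0.5130
−0.214·log₂(0.214) = 0.4760
−0.233·log₂(0.233) = 0.4897
Sum ≈ 2.2639 → 2.264 bits.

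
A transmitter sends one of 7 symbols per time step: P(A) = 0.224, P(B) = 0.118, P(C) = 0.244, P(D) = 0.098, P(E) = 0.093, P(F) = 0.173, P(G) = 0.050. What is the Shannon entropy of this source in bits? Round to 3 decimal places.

2.645 bits

H = −Σ pᵢ log₂ pᵢ.
−0.224·log₂(0.224) = 0.4835
−0.118·log₂(0.118) = 0.3638
−0.244·log₂(0.244) = 0.4966
−0.098·log₂(0.098) = 0.3284
−0.093·log₂(0.093) = 0.3187
−0.173·log₂(0.173) = 0.4379
−0.050·log₂(0.050) = 0.2161
Sum ≈ 2.6449 → 2.645 bits.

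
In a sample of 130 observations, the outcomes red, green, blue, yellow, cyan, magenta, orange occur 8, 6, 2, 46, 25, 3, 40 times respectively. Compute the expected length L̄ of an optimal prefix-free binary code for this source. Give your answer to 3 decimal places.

Probabilities are the counts divided by 130.
Repeatedly combine the two least-probable nodes; the expected code length is the sum of the merged weights.
merge 1/65 + 3/130 → 1/26
merge 1/26 + 3/65 → 11/130
merge 4/65 + 11/130 → 19/130
merge 19/130 + 5/26 → 22/65
merge 4/13 + 22/65 → 42/65
merge 23/65 + 42/65 → 1
L = 1/26 + 11/130 + 19/130 + 22/65 + 42/65 + 1 = 293/130 ≈ 2.254 bits/symbol.

2.254 bits/symbol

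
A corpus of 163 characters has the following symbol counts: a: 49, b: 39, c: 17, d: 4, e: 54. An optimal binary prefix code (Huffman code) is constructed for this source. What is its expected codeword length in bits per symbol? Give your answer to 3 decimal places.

2.129 bits/symbol

Probabilities are the counts divided by 163.
Repeatedly combine the two least-probable nodes; the expected code length is the sum of the merged weights.
merge 4/163 + 17/163 → 21/163
merge 21/163 + 39/163 → 60/163
merge 49/163 + 54/163 → 103/163
merge 60/163 + 103/163 → 1
L = 21/163 + 60/163 + 103/163 + 1 = 347/163 ≈ 2.129 bits/symbol.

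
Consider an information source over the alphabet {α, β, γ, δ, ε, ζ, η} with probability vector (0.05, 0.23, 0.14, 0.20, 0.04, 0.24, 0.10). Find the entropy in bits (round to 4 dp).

H = −Σ pᵢ log₂ pᵢ.
−0.05·log₂(0.05) = 0.2161
−0.23·log₂(0.23) = 0.4877
−0.14·log₂(0.14) = 0.3971
−0.20·log₂(0.20) = 0.4644
−0.04·log₂(0.04) = 0.1858
−0.24·log₂(0.24) = 0.4941
−0.10·log₂(0.10) = 0.3322
Sum ≈ 2.5773 → 2.5773 bits.

2.5773 bits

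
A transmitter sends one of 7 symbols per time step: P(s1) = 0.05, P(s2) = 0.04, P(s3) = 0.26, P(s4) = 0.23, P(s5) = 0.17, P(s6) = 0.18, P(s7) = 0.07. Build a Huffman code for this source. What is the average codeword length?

2.58 bits/symbol

Repeatedly combine the two least-probable nodes; the expected code length is the sum of the merged weights.
merge 1/25 + 1/20 → 9/100
merge 7/100 + 9/100 → 4/25
merge 4/25 + 17/100 → 33/100
merge 9/50 + 23/100 → 41/100
merge 13/50 + 33/100 → 59/100
merge 41/100 + 59/100 → 1
L = 9/100 + 4/25 + 33/100 + 41/100 + 59/100 + 1 = 129/50 = 2.58 bits/symbol.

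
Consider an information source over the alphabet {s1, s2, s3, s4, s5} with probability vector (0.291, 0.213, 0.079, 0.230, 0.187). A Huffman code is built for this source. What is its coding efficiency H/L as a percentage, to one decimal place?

98.1%

Entropy H = −Σ p log₂ p ≈ 2.2228 bits.
Huffman merges: 79/1000+187/1000→133/500; 213/1000+23/100→443/1000; 133/500+291/1000→557/1000; 443/1000+557/1000→1. L = 1133/500 ≈ 2.2660.
Efficiency = H/L = 2.2228/2.2660 = 98.1%.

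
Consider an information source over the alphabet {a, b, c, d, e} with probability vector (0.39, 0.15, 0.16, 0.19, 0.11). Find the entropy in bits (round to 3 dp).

H = −Σ pᵢ log₂ pᵢ.
−0.39·log₂(0.39) = 0.5298
−0.15·log₂(0.15) = 0.4105
−0.16·log₂(0.16) = 0.4230
−0.19·log₂(0.19) = 0.4552
−0.11·log₂(0.11) = 0.3503
Sum ≈ 2.1689 → 2.169 bits.

2.169 bits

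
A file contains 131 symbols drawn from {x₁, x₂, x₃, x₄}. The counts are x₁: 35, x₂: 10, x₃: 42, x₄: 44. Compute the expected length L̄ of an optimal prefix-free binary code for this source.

Probabilities are the counts divided by 131.
Repeatedly combine the two least-probable nodes; the expected code length is the sum of the merged weights.
merge 10/131 + 35/131 → 45/131
merge 42/131 + 44/131 → 86/131
merge 45/131 + 86/131 → 1
L = 45/131 + 86/131 + 1 = 2 bits/symbol.

2 bits/symbol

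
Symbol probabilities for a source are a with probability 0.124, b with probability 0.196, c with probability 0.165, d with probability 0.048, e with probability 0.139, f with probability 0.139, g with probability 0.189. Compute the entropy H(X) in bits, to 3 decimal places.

2.719 bits

H = −Σ pᵢ log₂ pᵢ.
−0.124·log₂(0.124) = 0.3734
−0.196·log₂(0.196) = 0.4608
−0.165·log₂(0.165) = 0.4289
−0.048·log₂(0.048) = 0.2103
−0.139·log₂(0.139) = 0.3957
−0.139·log₂(0.139) = 0.3957
−0.189·log₂(0.189) = 0.4543
Sum ≈ 2.7191 → 2.719 bits.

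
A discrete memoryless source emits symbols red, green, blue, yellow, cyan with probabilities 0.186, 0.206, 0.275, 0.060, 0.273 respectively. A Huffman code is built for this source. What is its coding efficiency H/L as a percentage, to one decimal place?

Entropy H = −Σ p log₂ p ≈ 2.1879 bits.
Huffman merges: 3/50+93/500→123/500; 103/500+123/500→113/250; 273/1000+11/40→137/250; 113/250+137/250→1. L = 1123/500 ≈ 2.2460.
Efficiency = H/L = 2.1879/2.2460 = 97.4%.

97.4%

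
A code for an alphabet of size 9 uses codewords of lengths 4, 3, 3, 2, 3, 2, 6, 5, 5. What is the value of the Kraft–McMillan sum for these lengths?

With common denominator 2^6 = 64: Σ 2^(−ℓᵢ) = 4/64 + 8/64 + 8/64 + 16/64 + 8/64 + 16/64 + 1/64 + 2/64 + 2/64 = 65/64 = 1.015625.

1.015625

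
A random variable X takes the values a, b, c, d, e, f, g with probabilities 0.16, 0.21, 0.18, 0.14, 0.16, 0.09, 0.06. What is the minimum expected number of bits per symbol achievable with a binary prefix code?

2.76 bits/symbol

Repeatedly combine the two least-probable nodes; the expected code length is the sum of the merged weights.
merge 3/50 + 9/100 → 3/20
merge 7/50 + 3/20 → 29/100
merge 4/25 + 4/25 → 8/25
merge 9/50 + 21/100 → 39/100
merge 29/100 + 8/25 → 61/100
merge 39/100 + 61/100 → 1
L = 3/20 + 29/100 + 8/25 + 39/100 + 61/100 + 1 = 69/25 = 2.76 bits/symbol.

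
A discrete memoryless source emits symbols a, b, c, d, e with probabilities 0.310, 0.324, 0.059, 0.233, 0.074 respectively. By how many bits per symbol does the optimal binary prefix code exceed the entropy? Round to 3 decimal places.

0.074 bits

Entropy H = −Σ p log₂ p ≈ 2.0591 bits.
Huffman merges: 59/1000+37/500→133/1000; 133/1000+233/1000→183/500; 31/100+81/250→317/500; 183/500+317/500→1. L = 2133/1000 ≈ 2.1330.
L − H = 2.1330 − 2.0591 = 0.074 bits.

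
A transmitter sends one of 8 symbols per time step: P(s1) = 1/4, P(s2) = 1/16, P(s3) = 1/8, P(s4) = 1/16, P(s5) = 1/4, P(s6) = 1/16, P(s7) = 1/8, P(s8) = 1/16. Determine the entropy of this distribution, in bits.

2.75 bits

Each probability is a power of 1/2, so log₂(1/p) is an integer.
H = Σ p·log₂(1/p) = 1/4·2 + 1/16·4 + 1/8·3 + 1/16·4 + 1/4·2 + 1/16·4 + 1/8·3 + 1/16·4 = 2.75 bits.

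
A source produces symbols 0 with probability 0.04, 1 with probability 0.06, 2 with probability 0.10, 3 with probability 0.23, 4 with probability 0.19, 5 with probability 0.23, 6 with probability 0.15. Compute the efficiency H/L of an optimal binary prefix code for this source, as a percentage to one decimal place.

Entropy H = −Σ p log₂ p ≈ 2.6026 bits.
Huffman merges: 1/25+3/50→1/10; 1/10+1/10→1/5; 3/20+19/100→17/50; 1/5+23/100→43/100; 23/100+17/50→57/100; 43/100+57/100→1. L = 66/25 ≈ 2.6400.
Efficiency = H/L = 2.6026/2.6400 = 98.6%.

98.6%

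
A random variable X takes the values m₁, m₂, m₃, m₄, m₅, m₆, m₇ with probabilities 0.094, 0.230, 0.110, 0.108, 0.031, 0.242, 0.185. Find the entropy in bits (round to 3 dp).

H = −Σ pᵢ log₂ pᵢ.
−0.094·log₂(0.094) = 0.3207
−0.230·log₂(0.230) = 0.4877
−0.110·log₂(0.110) = 0.3503
−0.108·log₂(0.108) = 0.3468
−0.031·log₂(0.031) = 0.1554
−0.242·log₂(0.242) = 0.4954
−0.185·log₂(0.185) = 0.4504
Sum ≈ 2.6065 → 2.606 bits.

2.606 bits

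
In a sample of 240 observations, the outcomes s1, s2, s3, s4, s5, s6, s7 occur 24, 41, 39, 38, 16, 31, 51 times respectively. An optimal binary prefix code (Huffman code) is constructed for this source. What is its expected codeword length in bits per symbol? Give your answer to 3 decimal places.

2.783 bits/symbol

Probabilities are the counts divided by 240.
Repeatedly combine the two least-probable nodes; the expected code length is the sum of the merged weights.
merge 1/15 + 1/10 → 1/6
merge 31/240 + 19/120 → 23/80
merge 13/80 + 1/6 → 79/240
merge 41/240 + 17/80 → 23/60
merge 23/80 + 79/240 → 37/60
merge 23/60 + 37/60 → 1
L = 1/6 + 23/80 + 79/240 + 23/60 + 37/60 + 1 = 167/60 ≈ 2.783 bits/symbol.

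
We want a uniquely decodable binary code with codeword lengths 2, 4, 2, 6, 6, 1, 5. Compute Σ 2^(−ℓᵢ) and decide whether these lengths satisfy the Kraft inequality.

With common denominator 2^6 = 64: Σ 2^(−ℓᵢ) = 16/64 + 4/64 + 16/64 + 1/64 + 1/64 + 32/64 + 2/64 = 72/64 = 1.125.
Kraft's inequality requires Σ ≤ 1; here Σ = 1.125 > 1, so no such prefix code exists.

1.125; no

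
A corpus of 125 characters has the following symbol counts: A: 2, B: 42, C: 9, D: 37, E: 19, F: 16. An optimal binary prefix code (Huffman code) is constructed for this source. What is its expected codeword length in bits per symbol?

2.304 bits/symbol

Probabilities are the counts divided by 125.
Repeatedly combine the two least-probable nodes; the expected code length is the sum of the merged weights.
merge 2/125 + 9/125 → 11/125
merge 11/125 + 16/125 → 27/125
merge 19/125 + 27/125 → 46/125
merge 37/125 + 42/125 → 79/125
merge 46/125 + 79/125 → 1
L = 11/125 + 27/125 + 46/125 + 79/125 + 1 = 288/125 = 2.304 bits/symbol.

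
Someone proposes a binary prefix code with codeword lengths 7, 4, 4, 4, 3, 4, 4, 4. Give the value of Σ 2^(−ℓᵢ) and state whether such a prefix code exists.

With common denominator 2^7 = 128: Σ 2^(−ℓᵢ) = 1/128 + 8/128 + 8/128 + 8/128 + 16/128 + 8/128 + 8/128 + 8/128 = 65/128 = 0.5078125.
Kraft's inequality requires Σ ≤ 1; here Σ = 0.5078125 ≤ 1, so such a prefix code exists.

0.5078125; yes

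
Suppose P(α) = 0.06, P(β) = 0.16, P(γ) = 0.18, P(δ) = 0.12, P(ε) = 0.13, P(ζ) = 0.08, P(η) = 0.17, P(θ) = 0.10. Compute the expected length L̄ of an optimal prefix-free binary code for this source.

Repeatedly combine the two least-probable nodes; the expected code length is the sum of the merged weights.
merge 3/50 + 2/25 → 7/50
merge 1/10 + 3/25 → 11/50
merge 13/100 + 7/50 → 27/100
merge 4/25 + 17/100 → 33/100
merge 9/50 + 11/50 → 2/5
merge 27/100 + 33/100 → 3/5
merge 2/5 + 3/5 → 1
L = 7/50 + 11/50 + 27/100 + 33/100 + 2/5 + 3/5 + 1 = 74/25 = 2.96 bits/symbol.

2.96 bits/symbol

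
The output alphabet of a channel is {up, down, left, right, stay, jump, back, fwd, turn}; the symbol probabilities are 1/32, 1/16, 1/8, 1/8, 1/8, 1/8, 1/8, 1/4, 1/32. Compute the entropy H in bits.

Each probability is a power of 1/2, so log₂(1/p) is an integer.
H = Σ p·log₂(1/p) = 1/32·5 + 1/16·4 + 1/8·3 + 1/8·3 + 1/8·3 + 1/8·3 + 1/8·3 + 1/4·2 + 1/32·5 = 2.9375 bits.

2.9375 bits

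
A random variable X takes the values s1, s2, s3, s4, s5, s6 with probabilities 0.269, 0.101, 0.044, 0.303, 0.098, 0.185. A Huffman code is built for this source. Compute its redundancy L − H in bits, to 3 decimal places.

Entropy H = −Σ p log₂ p ≈ 2.3426 bits.
Huffman merges: 11/250+49/500→71/500; 101/1000+71/500→243/1000; 37/200+243/1000→107/250; 269/1000+303/1000→143/250; 107/250+143/250→1. L = 477/200 ≈ 2.3850.
L − H = 2.3850 − 2.3426 = 0.042 bits.

0.042 bits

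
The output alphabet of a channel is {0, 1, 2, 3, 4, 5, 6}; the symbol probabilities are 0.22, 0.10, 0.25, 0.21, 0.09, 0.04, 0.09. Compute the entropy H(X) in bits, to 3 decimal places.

H = −Σ pᵢ log₂ pᵢ.
−0.22·log₂(0.22) = 0.4806
−0.10·log₂(0.10) = 0.3322
−0.25·log₂(0.25) = 0.5000
−0.21·log₂(0.21) = 0.4728
−0.09·log₂(0.09) = 0.3127
−0.04·log₂(0.04) = 0.1858
−0.09·log₂(0.09) = 0.3127
Sum ≈ 2.5967 → 2.597 bits.

2.597 bits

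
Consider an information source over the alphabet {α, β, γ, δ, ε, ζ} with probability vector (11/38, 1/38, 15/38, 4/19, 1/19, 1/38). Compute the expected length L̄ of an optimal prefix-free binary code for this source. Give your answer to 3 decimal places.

2.079 bits/symbol

Repeatedly combine the two least-probable nodes; the expected code length is the sum of the merged weights.
merge 1/38 + 1/38 → 1/19
merge 1/19 + 1/19 → 2/19
merge 2/19 + 4/19 → 6/19
merge 11/38 + 6/19 → 23/38
merge 15/38 + 23/38 → 1
L = 1/19 + 2/19 + 6/19 + 23/38 + 1 = 79/38 ≈ 2.079 bits/symbol.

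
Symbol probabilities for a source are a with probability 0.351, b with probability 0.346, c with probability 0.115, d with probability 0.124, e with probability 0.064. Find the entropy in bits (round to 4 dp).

H = −Σ pᵢ log₂ pᵢ.
−0.351·log₂(0.351) = 0.5302
−0.346·log₂(0.346) = 0.5298
−0.115·log₂(0.115) = 0.3588
−0.124·log₂(0.124) = 0.3734
−0.064·log₂(0.064) = 0.2538
Sum ≈ 2.0460 → 2.0460 bits.

2.0460 bits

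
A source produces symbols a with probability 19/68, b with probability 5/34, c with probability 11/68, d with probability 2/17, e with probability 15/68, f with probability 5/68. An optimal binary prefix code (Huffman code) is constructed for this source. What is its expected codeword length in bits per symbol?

Repeatedly combine the two least-probable nodes; the expected code length is the sum of the merged weights.
merge 5/68 + 2/17 → 13/68
merge 5/34 + 11/68 → 21/68
merge 13/68 + 15/68 → 7/17
merge 19/68 + 21/68 → 10/17
merge 7/17 + 10/17 → 1
L = 13/68 + 21/68 + 7/17 + 10/17 + 1 = 5/2 = 2.5 bits/symbol.

2.5 bits/symbol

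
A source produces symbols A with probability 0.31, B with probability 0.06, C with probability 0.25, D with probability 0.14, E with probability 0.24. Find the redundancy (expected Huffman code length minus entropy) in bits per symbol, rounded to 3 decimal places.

Entropy H = −Σ p log₂ p ≈ 2.1586 bits.
Huffman merges: 3/50+7/50→1/5; 1/5+6/25→11/25; 1/4+31/100→14/25; 11/25+14/25→1. L = 11/5 ≈ 2.2000.
L − H = 2.2000 − 2.1586 = 0.041 bits.

0.041 bits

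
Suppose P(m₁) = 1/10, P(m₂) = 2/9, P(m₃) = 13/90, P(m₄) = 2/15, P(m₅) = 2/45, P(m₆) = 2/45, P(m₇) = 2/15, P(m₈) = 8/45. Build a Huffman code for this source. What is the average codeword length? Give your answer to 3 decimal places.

2.867 bits/symbol

Repeatedly combine the two least-probable nodes; the expected code length is the sum of the merged weights.
merge 2/45 + 2/45 → 4/45
merge 4/45 + 1/10 → 17/90
merge 2/15 + 2/15 → 4/15
merge 13/90 + 8/45 → 29/90
merge 17/90 + 2/9 → 37/90
merge 4/15 + 29/90 → 53/90
merge 37/90 + 53/90 → 1
L = 4/45 + 17/90 + 4/15 + 29/90 + 37/90 + 53/90 + 1 = 43/15 ≈ 2.867 bits/symbol.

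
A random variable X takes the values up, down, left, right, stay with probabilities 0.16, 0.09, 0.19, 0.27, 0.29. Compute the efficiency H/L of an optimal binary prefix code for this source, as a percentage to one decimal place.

98.6%

Entropy H = −Σ p log₂ p ≈ 2.2188 bits.
Huffman merges: 9/100+4/25→1/4; 19/100+1/4→11/25; 27/100+29/100→14/25; 11/25+14/25→1. L = 9/4 ≈ 2.2500.
Efficiency = H/L = 2.2188/2.2500 = 98.6%.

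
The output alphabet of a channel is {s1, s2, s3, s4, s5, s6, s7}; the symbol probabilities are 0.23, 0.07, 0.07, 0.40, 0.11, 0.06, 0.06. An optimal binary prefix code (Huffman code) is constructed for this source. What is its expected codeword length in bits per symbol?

Repeatedly combine the two least-probable nodes; the expected code length is the sum of the merged weights.
merge 3/50 + 3/50 → 3/25
merge 7/100 + 7/100 → 7/50
merge 11/100 + 3/25 → 23/100
merge 7/50 + 23/100 → 37/100
merge 23/100 + 37/100 → 3/5
merge 2/5 + 3/5 → 1
L = 3/25 + 7/50 + 23/100 + 37/100 + 3/5 + 1 = 123/50 = 2.46 bits/symbol.

2.46 bits/symbol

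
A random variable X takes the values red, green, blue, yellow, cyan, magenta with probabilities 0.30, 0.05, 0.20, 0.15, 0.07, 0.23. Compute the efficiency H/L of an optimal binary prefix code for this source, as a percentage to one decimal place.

99.1%

Entropy H = −Σ p log₂ p ≈ 2.3683 bits.
Huffman merges: 1/20+7/100→3/25; 3/25+3/20→27/100; 1/5+23/100→43/100; 27/100+3/10→57/100; 43/100+57/100→1. L = 239/100 ≈ 2.3900.
Efficiency = H/L = 2.3683/2.3900 = 99.1%.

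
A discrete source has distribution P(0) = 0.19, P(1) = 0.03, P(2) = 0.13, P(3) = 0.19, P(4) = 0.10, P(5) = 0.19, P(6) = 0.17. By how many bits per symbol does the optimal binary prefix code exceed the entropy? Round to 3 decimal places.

Entropy H = −Σ p log₂ p ≈ 2.6669 bits.
Huffman merges: 3/100+1/10→13/100; 13/100+13/100→13/50; 17/100+19/100→9/25; 19/100+19/100→19/50; 13/50+9/25→31/50; 19/50+31/50→1. L = 11/4 ≈ 2.7500.
L − H = 2.7500 − 2.6669 = 0.083 bits.

0.083 bits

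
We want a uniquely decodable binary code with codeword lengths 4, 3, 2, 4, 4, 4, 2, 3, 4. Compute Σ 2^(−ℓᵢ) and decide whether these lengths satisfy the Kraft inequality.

1.0625; no

With common denominator 2^4 = 16: Σ 2^(−ℓᵢ) = 1/16 + 2/16 + 4/16 + 1/16 + 1/16 + 1/16 + 4/16 + 2/16 + 1/16 = 17/16 = 1.0625.
Kraft's inequality requires Σ ≤ 1; here Σ = 1.0625 > 1, so no such prefix code exists.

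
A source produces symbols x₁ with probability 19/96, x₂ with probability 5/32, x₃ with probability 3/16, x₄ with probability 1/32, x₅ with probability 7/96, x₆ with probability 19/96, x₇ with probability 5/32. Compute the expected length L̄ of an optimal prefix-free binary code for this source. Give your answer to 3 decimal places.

2.708 bits/symbol

Repeatedly combine the two least-probable nodes; the expected code length is the sum of the merged weights.
merge 1/32 + 7/96 → 5/48
merge 5/48 + 5/32 → 25/96
merge 5/32 + 3/16 → 11/32
merge 19/96 + 19/96 → 19/48
merge 25/96 + 11/32 → 29/48
merge 19/48 + 29/48 → 1
L = 5/48 + 25/96 + 11/32 + 19/48 + 29/48 + 1 = 65/24 ≈ 2.708 bits/symbol.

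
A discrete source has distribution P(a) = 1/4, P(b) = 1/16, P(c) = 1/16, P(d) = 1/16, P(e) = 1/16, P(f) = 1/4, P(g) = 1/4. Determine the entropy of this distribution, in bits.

2.5 bits

Each probability is a power of 1/2, so log₂(1/p) is an integer.
H = Σ p·log₂(1/p) = 1/4·2 + 1/16·4 + 1/16·4 + 1/16·4 + 1/16·4 + 1/4·2 + 1/4·2 = 2.5 bits.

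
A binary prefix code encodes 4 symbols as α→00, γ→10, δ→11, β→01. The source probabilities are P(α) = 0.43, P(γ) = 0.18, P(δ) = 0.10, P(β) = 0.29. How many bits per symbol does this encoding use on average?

L̄ = Σ pᵢ·ℓᵢ = 0.43·2 + 0.18·2 + 0.10·2 + 0.29·2 = 2 bits/symbol.

2 bits/symbol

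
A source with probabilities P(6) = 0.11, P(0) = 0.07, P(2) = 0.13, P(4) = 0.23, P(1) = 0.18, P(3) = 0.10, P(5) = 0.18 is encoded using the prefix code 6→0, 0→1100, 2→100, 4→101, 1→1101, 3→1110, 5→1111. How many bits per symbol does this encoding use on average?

L̄ = Σ pᵢ·ℓᵢ = 0.11·1 + 0.07·4 + 0.13·3 + 0.23·3 + 0.18·4 + 0.10·4 + 0.18·4 = 3.31 bits/symbol.

3.31 bits/symbol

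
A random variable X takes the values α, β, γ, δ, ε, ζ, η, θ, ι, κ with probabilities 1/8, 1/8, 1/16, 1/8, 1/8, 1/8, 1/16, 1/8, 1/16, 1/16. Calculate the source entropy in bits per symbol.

3.25 bits

Each probability is a power of 1/2, so log₂(1/p) is an integer.
H = Σ p·log₂(1/p) = 1/8·3 + 1/8·3 + 1/16·4 + 1/8·3 + 1/8·3 + 1/8·3 + 1/16·4 + 1/8·3 + 1/16·4 + 1/16·4 = 3.25 bits.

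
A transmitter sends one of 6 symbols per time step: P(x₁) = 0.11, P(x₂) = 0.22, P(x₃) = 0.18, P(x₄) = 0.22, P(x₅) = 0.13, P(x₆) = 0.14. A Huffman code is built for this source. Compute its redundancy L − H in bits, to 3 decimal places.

0.024 bits

Entropy H = −Σ p log₂ p ≈ 2.5365 bits.
Huffman merges: 11/100+13/100→6/25; 7/50+9/50→8/25; 11/50+11/50→11/25; 6/25+8/25→14/25; 11/25+14/25→1. L = 64/25 ≈ 2.5600.
L − H = 2.5600 − 2.5365 = 0.024 bits.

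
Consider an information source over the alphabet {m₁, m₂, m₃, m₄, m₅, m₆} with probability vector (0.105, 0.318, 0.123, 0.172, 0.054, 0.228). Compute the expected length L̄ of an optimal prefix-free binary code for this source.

2.441 bits/symbol

Repeatedly combine the two least-probable nodes; the expected code length is the sum of the merged weights.
merge 27/500 + 21/200 → 159/1000
merge 123/1000 + 159/1000 → 141/500
merge 43/250 + 57/250 → 2/5
merge 141/500 + 159/500 → 3/5
merge 2/5 + 3/5 → 1
L = 159/1000 + 141/500 + 2/5 + 3/5 + 1 = 2441/1000 = 2.441 bits/symbol.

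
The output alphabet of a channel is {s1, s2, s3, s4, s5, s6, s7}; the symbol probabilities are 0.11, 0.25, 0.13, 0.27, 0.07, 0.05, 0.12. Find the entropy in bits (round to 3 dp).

H = −Σ pᵢ log₂ pᵢ.
−0.11·log₂(0.11) = 0.3503
−0.25·log₂(0.25) = 0.5000
−0.13·log₂(0.13) = 0.3826
−0.27·log₂(0.27) = 0.5100
−0.07·log₂(0.07) = 0.2686
−0.05·log₂(0.05) = 0.2161
−0.12·log₂(0.12) = 0.3671
Sum ≈ 2.5947 → 2.595 bits.

2.595 bits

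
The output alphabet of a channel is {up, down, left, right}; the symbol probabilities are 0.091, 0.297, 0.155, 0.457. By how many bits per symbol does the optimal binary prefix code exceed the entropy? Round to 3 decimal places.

Entropy H = −Σ p log₂ p ≈ 1.7680 bits.
Huffman merges: 91/1000+31/200→123/500; 123/500+297/1000→543/1000; 457/1000+543/1000→1. L = 1789/1000 ≈ 1.7890.
L − H = 1.7890 − 1.7680 = 0.021 bits.

0.021 bits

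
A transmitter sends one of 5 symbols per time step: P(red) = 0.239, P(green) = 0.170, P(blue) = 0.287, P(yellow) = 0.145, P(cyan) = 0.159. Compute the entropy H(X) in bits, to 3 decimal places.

2.271 bits

H = −Σ pᵢ log₂ pᵢ.
−0.239·log₂(0.239) = 0.4935
−0.170·log₂(0.170) = 0.4346
−0.287·log₂(0.287) = 0.5169
−0.145·log₂(0.145) = 0.4040
−0.159·log₂(0.159) = 0.4218
Sum ≈ 2.2707 → 2.271 bits.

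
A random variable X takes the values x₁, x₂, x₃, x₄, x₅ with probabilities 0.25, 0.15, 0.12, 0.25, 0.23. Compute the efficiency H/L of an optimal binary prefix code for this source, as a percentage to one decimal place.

99.8%

Entropy H = −Σ p log₂ p ≈ 2.2653 bits.
Huffman merges: 3/25+3/20→27/100; 23/100+1/4→12/25; 1/4+27/100→13/25; 12/25+13/25→1. L = 227/100 ≈ 2.2700.
Efficiency = H/L = 2.2653/2.2700 = 99.8%.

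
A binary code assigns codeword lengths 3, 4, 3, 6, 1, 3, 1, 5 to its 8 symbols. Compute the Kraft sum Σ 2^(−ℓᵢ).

1.484375

With common denominator 2^6 = 64: Σ 2^(−ℓᵢ) = 8/64 + 4/64 + 8/64 + 1/64 + 32/64 + 8/64 + 32/64 + 2/64 = 95/64 = 1.484375.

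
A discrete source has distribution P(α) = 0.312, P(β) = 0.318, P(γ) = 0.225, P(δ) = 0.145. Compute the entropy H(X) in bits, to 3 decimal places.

1.938 bits

H = −Σ pᵢ log₂ pᵢ.
−0.312·log₂(0.312) = 0.5243
−0.318·log₂(0.318) = 0.5256
−0.225·log₂(0.225) = 0.4842
−0.145·log₂(0.145) = 0.4040
Sum ≈ 1.9381 → 1.938 bits.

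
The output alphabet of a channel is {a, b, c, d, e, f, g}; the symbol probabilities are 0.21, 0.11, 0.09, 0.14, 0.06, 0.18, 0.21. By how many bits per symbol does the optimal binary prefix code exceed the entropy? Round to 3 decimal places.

0.035 bits

Entropy H = −Σ p log₂ p ≈ 2.6945 bits.
Huffman merges: 3/50+9/100→3/20; 11/100+7/50→1/4; 3/20+9/50→33/100; 21/100+21/100→21/50; 1/4+33/100→29/50; 21/50+29/50→1. L = 273/100 ≈ 2.7300.
L − H = 2.7300 − 2.6945 = 0.035 bits.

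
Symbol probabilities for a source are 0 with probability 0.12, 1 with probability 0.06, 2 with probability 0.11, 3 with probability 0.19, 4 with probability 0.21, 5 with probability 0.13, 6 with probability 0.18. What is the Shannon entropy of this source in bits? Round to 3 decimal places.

2.717 bits

H = −Σ pᵢ log₂ pᵢ.
−0.12·log₂(0.12) = 0.3671
−0.06·log₂(0.06) = 0.2435
−0.11·log₂(0.11) = 0.3503
−0.19·log₂(0.19) = 0.4552
−0.21·log₂(0.21) = 0.4728
−0.13·log₂(0.13) = 0.3826
−0.18·log₂(0.18) = 0.4453
Sum ≈ 2.7169 → 2.717 bits.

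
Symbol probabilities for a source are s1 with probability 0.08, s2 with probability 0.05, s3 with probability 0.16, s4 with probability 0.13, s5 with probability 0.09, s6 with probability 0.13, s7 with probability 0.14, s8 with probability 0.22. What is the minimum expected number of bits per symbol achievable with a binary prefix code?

Repeatedly combine the two least-probable nodes; the expected code length is the sum of the merged weights.
merge 1/20 + 2/25 → 13/100
merge 9/100 + 13/100 → 11/50
merge 13/100 + 13/100 → 13/50
merge 7/50 + 4/25 → 3/10
merge 11/50 + 11/50 → 11/25
merge 13/50 + 3/10 → 14/25
merge 11/25 + 14/25 → 1
L = 13/100 + 11/50 + 13/50 + 3/10 + 11/25 + 14/25 + 1 = 291/100 = 2.91 bits/symbol.

2.91 bits/symbol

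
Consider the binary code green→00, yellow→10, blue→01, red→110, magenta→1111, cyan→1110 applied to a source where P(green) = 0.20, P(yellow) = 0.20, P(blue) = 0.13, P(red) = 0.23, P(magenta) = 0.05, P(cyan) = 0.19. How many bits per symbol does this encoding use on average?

L̄ = Σ pᵢ·ℓᵢ = 0.20·2 + 0.20·2 + 0.13·2 + 0.23·3 + 0.05·4 + 0.19·4 = 2.71 bits/symbol.

2.71 bits/symbol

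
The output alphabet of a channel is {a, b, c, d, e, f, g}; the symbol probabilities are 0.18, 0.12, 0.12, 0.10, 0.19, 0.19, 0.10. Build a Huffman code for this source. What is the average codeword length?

Repeatedly combine the two least-probable nodes; the expected code length is the sum of the merged weights.
merge 1/10 + 1/10 → 1/5
merge 3/25 + 3/25 → 6/25
merge 9/50 + 19/100 → 37/100
merge 19/100 + 1/5 → 39/100
merge 6/25 + 37/100 → 61/100
merge 39/100 + 61/100 → 1
L = 1/5 + 6/25 + 37/100 + 39/100 + 61/100 + 1 = 281/100 = 2.81 bits/symbol.

2.81 bits/symbol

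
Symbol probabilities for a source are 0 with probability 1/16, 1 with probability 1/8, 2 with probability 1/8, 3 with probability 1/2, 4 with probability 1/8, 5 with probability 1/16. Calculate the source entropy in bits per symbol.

2.125 bits

Each probability is a power of 1/2, so log₂(1/p) is an integer.
H = Σ p·log₂(1/p) = 1/16·4 + 1/8·3 + 1/8·3 + 1/2·1 + 1/8·3 + 1/16·4 = 2.125 bits.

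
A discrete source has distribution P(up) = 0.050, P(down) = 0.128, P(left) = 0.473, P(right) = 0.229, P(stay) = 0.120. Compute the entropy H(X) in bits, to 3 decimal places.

1.961 bits

H = −Σ pᵢ log₂ pᵢ.
−0.050·log₂(0.050) = 0.2161
−0.128·log₂(0.128) = 0.3796
−0.473·log₂(0.473) = 0.5109
−0.229·log₂(0.229) = 0.4870
−0.120·log₂(0.120) = 0.3671
Sum ≈ 1.9607 → 1.961 bits.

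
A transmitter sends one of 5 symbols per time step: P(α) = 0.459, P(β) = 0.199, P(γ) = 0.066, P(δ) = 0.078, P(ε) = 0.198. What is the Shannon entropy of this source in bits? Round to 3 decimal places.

H = −Σ pᵢ log₂ pᵢ.
−0.459·log₂(0.459) = 0.5157
−0.199·log₂(0.199) = 0.4635
−0.066·log₂(0.066) = 0.2588
−0.078·log₂(0.078) = 0.2871
−0.198·log₂(0.198) = 0.4626
Sum ≈ 1.9877 → 1.988 bits.

1.988 bits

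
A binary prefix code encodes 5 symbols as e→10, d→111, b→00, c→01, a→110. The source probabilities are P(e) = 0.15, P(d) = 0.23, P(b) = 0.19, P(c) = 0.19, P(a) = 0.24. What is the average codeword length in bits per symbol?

L̄ = Σ pᵢ·ℓᵢ = 0.15·2 + 0.23·3 + 0.19·2 + 0.19·2 + 0.24·3 = 2.47 bits/symbol.

2.47 bits/symbol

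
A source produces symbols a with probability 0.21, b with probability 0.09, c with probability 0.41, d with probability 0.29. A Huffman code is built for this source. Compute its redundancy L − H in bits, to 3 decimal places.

Entropy H = −Σ p log₂ p ≈ 1.8308 bits.
Huffman merges: 9/100+21/100→3/10; 29/100+3/10→59/100; 41/100+59/100→1. L = 189/100 ≈ 1.8900.
L − H = 1.8900 − 1.8308 = 0.059 bits.

0.059 bits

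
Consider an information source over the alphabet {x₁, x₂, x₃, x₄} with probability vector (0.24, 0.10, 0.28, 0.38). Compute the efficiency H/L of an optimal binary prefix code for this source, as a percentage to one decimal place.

Entropy H = −Σ p log₂ p ≈ 1.8710 bits.
Huffman merges: 1/10+6/25→17/50; 7/25+17/50→31/50; 19/50+31/50→1. L = 49/25 ≈ 1.9600.
Efficiency = H/L = 1.8710/1.9600 = 95.5%.

95.5%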